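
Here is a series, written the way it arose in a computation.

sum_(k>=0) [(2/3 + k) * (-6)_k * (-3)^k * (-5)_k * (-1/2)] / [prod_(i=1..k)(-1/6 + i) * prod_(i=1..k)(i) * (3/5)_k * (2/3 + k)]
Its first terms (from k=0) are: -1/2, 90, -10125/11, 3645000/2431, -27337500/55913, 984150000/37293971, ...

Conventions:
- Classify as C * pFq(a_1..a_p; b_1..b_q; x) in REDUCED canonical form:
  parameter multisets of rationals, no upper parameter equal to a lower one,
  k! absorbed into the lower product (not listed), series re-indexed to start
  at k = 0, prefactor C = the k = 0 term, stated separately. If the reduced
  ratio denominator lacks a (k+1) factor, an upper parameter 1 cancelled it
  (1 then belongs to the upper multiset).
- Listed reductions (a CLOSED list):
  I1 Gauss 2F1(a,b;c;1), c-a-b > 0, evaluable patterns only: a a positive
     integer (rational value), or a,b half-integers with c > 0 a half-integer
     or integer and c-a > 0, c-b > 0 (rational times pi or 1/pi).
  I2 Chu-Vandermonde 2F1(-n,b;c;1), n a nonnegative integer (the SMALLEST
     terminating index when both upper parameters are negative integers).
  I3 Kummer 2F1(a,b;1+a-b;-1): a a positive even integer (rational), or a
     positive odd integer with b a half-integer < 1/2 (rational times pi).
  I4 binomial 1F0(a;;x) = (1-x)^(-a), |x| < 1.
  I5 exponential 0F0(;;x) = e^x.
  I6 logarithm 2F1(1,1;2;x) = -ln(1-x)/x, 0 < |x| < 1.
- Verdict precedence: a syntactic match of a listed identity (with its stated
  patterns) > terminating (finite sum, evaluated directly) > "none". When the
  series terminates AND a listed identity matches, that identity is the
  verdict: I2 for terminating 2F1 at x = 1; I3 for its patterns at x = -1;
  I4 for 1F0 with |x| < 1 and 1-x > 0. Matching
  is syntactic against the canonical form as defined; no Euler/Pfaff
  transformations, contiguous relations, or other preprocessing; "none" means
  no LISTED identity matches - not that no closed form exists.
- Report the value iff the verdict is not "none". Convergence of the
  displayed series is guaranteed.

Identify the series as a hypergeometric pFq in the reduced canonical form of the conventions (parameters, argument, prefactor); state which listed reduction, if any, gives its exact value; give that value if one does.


This is -1/2 * 2F2(-6, -5; 3/5, 5/6; -3) in reduced canonical form. Verdict: terminating - the sum ends at index 5 because -5 is a negative integer; exact evaluation follows. Hence: 15356775559/74587942.

The tell: t_0 = -1/2 here, and the lower running product (C = -1/2, x = -3) is a rising factorial.
Term ratio: r(k) = (-3) * (k-6) (k-5) / [(k+3/5) (k+5/6) (k+1)] - rational in k. x = (-3); t_0 = -1/2; negate the roots.


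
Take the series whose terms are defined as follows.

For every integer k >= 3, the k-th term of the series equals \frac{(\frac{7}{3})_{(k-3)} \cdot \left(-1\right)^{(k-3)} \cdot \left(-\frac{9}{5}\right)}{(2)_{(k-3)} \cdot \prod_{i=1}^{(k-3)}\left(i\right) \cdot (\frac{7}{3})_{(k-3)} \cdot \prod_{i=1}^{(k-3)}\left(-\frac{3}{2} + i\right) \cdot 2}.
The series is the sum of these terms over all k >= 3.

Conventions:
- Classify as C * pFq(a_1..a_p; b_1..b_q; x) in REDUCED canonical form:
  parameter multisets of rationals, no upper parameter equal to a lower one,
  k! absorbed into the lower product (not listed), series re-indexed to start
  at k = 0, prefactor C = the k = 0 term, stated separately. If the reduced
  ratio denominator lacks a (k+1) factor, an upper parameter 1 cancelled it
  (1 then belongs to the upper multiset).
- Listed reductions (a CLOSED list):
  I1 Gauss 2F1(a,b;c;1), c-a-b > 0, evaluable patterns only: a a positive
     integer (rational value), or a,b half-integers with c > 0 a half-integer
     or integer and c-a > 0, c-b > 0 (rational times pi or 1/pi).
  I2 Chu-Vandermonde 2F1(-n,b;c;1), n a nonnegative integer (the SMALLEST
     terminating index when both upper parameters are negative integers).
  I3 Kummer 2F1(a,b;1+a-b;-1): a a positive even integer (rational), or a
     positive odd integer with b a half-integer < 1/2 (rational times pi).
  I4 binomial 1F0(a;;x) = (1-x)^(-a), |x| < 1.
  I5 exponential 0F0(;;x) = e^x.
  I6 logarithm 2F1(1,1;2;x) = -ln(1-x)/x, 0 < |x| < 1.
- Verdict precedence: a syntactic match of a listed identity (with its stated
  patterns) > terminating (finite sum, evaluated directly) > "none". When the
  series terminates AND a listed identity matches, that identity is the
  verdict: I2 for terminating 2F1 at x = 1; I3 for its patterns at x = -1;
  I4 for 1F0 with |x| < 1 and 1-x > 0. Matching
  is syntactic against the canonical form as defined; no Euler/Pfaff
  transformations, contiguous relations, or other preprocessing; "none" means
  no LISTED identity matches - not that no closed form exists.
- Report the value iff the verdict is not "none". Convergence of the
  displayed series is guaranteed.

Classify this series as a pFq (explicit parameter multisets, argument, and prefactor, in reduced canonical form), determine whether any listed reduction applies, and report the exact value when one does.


Prefactor -\frac{9}{10}, argument -1: 0F2 with upper {-} over lower {-\frac{1}{2}, 2}. Verdict: none - this 0F2 at x = -1 matches no listed pattern, and upper {-} holds no stopper.

Key observation: x = -1 and the constant factors (C = -9/10, x = -1) combine into one prefactor.
Term ratio: r(k) = -1 * 1 / [(k-\frac{1}{2}) (k+2) (k+1)] - rational in k. x = -1; t_0 = -\frac{9}{10}; negate the roots.


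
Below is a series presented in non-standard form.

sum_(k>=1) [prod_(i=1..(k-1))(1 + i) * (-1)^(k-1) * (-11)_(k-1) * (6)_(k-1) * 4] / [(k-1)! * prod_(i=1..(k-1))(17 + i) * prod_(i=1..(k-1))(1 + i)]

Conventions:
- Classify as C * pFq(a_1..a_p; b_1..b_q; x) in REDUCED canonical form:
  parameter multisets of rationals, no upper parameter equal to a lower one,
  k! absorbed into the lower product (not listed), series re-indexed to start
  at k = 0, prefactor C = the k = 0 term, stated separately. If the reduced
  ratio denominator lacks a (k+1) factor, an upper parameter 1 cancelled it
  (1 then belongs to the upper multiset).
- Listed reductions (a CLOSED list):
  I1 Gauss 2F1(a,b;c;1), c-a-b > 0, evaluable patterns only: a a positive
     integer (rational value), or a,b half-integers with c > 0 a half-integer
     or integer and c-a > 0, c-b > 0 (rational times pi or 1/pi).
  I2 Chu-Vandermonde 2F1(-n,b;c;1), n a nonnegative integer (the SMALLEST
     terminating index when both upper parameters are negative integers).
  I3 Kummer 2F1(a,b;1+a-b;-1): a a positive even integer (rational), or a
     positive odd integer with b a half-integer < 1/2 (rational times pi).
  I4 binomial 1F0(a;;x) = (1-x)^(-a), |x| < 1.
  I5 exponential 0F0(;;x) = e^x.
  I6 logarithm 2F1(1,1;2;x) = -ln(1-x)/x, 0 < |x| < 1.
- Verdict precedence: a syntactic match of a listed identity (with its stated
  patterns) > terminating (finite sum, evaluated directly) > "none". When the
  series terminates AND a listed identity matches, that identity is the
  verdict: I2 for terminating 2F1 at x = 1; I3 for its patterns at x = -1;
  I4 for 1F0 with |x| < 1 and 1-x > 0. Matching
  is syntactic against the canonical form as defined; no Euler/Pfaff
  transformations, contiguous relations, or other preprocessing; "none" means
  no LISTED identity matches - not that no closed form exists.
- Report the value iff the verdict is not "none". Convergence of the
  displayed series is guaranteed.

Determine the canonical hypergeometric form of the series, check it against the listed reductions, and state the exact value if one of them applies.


Key step: t_0 being 4, the lower running product (C = 4, x = -1) is a rising factorial.
Ratio: r(k) = (-1) * (k-11) (k+6) / [(k+18) (k+1)] - rational in k. x = (-1); t_0 = 4; negate the roots.

This is 4 * 2F1(-11, 6; 18; -1) in reduced canonical form. Verdict: the Kummer evaluation I3 fires (x = -1; c = 18 equals 1+a-b for upper {-11, 6}: listed pattern). Value: 136.


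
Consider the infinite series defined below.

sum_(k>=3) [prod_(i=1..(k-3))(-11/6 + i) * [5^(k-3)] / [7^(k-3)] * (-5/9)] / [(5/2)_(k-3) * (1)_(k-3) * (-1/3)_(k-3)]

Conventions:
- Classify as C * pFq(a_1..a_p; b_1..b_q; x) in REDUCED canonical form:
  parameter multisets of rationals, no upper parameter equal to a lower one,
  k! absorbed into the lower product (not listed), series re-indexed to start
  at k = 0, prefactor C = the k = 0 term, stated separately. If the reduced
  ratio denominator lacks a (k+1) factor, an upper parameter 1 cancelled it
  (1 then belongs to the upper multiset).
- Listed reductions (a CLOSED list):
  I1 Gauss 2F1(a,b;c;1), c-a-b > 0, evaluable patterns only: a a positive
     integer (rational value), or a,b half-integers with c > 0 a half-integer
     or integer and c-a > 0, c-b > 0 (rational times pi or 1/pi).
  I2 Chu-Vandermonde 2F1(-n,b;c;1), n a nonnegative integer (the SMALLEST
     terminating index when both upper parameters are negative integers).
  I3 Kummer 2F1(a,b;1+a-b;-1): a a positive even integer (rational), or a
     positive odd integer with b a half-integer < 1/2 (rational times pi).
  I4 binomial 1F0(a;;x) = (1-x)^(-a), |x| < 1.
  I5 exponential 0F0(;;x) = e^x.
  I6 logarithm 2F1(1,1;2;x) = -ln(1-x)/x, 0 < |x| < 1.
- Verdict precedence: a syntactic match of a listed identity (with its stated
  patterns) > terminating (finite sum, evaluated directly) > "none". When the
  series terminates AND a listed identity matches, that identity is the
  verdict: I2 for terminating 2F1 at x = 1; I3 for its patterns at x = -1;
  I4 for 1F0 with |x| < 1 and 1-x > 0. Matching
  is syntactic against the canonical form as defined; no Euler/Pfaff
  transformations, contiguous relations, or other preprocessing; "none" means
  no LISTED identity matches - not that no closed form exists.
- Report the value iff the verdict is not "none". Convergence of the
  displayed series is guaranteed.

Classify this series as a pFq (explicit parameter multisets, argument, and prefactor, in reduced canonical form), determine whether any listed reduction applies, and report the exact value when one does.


Reduced: x = 5/7, 1F2, upper = {-5/6}, lower = {-1/3, 5/2}, C = -5/9. Verdict: none. Every listed pattern misses the 1F2 form at 5/7, upper {-5/6}.

Key observation: from the first term -5/9: the two geometric factors (C = -5/9) combine into one argument.
Term ratio: r(k) = (5/7) * (k-5/6) / [(k-1/3) (k+5/2) (k+1)] - rational in k. x = (5/7); t_0 = -5/9; negate the roots.


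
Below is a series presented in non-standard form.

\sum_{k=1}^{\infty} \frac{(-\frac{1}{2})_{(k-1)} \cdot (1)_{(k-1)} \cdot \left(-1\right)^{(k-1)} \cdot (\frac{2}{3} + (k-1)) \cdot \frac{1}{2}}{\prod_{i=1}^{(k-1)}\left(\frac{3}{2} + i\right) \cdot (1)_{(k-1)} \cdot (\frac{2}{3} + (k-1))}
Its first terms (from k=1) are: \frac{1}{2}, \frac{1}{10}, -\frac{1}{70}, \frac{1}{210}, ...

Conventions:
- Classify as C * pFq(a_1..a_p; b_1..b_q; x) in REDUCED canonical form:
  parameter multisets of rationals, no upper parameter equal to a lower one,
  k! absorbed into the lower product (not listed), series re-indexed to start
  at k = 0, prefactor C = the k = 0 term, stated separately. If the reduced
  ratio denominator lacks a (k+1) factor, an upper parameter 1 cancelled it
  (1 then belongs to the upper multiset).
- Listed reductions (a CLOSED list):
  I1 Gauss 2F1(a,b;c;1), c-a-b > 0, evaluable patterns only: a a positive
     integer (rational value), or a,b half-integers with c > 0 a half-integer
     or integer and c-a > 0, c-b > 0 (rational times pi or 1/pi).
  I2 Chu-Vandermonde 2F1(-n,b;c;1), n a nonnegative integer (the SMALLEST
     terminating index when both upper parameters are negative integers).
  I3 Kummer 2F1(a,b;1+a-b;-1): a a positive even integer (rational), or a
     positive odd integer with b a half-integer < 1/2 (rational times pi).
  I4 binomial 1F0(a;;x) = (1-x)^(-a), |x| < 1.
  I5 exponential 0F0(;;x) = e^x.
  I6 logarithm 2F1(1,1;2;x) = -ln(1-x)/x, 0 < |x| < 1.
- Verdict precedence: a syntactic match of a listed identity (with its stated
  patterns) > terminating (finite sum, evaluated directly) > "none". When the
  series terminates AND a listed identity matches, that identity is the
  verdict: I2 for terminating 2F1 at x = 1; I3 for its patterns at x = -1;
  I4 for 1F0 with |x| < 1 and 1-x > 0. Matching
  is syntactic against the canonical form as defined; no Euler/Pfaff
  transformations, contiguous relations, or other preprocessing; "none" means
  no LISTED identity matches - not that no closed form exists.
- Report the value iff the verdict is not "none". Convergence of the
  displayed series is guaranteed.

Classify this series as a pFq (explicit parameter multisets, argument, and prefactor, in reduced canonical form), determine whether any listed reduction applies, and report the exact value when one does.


Prefactor \frac{1}{2}, argument -1: 2F1 with upper {-\frac{1}{2}, 1} over lower {\frac{5}{2}}. Verdict: Kummer's theorem (I3) matches (x = -1; c = \frac{5}{2} equals 1+a-b for upper {-\frac{1}{2}, 1}: listed pattern). Value: \frac{3}{16} \cdot \pi.

Structural cue: t_0 being \frac{1}{2}, (1)_k (prefactor 1/2) is k! itself.
Ratio: r(k) = -1 * (k-\frac{1}{2}) (k+1) / [(k+\frac{5}{2}) (k+1)] - rational in k. x = -1; t_0 = \frac{1}{2}; negate the roots.


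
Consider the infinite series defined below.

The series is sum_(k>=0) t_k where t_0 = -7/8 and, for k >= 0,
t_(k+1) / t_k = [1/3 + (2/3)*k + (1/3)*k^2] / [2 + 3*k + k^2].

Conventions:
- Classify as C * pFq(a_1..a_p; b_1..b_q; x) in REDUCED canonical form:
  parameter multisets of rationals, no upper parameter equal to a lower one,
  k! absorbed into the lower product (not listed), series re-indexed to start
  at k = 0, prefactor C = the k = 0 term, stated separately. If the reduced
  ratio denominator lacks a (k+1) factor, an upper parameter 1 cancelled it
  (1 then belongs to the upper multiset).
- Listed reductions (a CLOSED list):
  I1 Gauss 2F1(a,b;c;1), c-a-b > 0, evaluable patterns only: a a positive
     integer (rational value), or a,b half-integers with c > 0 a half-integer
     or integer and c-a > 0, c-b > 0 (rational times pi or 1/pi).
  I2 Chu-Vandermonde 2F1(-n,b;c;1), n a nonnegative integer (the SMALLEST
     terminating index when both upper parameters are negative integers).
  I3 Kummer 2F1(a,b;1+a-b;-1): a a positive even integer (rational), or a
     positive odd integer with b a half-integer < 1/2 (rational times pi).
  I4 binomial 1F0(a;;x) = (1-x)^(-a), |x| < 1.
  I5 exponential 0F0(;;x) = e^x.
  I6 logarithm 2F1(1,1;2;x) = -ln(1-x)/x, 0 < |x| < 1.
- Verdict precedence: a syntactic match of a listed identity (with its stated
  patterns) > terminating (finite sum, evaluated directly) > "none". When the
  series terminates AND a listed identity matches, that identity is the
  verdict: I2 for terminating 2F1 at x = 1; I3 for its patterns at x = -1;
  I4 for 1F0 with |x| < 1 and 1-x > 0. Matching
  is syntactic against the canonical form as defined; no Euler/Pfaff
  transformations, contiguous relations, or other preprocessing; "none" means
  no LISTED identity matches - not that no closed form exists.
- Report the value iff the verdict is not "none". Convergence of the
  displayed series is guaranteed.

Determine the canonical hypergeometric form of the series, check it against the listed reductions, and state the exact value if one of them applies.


The tell: t_0 = -7/8 here, and roots of the ratio polynomials (C = -7/8, x = 1/3) are the negated parameters.
Consecutive-term ratio: r(k) = (1/3) * (k+1) (k+1) / [(k+2) (k+1)] - poly over poly, x = (1/3) from leading terms; C = -7/8 at k = 0.

With C = -7/8: the canonical form is 2F1(1, 1; 2; 1/3). Verdict at x = 1/3: the logarithmic series (I6) matches (the logarithm: parameters (1,1;2), x = 1/3). Exact value: (21/8) * ln(2/3).


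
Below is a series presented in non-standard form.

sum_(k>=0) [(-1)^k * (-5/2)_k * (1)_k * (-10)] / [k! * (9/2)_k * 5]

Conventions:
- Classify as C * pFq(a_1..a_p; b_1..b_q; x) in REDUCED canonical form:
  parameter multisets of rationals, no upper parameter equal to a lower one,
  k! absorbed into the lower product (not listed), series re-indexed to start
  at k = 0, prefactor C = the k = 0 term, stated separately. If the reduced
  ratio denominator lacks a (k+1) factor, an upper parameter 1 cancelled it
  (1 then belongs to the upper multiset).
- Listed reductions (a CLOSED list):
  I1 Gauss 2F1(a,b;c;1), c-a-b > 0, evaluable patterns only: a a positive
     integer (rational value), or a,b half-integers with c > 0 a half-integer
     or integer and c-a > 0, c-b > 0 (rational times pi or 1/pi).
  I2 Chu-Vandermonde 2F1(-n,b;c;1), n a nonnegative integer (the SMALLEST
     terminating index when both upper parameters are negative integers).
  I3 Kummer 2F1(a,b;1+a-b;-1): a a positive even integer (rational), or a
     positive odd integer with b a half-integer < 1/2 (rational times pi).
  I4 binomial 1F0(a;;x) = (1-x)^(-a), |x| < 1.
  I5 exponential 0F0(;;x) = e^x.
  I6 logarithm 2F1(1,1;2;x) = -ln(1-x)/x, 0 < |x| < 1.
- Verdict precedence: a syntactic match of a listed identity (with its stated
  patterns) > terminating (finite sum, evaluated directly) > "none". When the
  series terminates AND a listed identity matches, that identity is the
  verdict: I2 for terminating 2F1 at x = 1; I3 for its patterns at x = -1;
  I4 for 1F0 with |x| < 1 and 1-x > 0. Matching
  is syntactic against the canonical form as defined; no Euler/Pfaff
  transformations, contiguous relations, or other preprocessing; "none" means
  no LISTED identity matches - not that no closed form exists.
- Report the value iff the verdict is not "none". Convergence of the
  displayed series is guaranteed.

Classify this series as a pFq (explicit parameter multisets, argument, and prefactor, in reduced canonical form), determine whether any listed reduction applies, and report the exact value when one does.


This is -2 * 2F1(-5/2, 1; 9/2; -1) in reduced canonical form. Verdict: this is the Kummer evaluation I3 (x = -1; c = 9/2 equals 1+a-b for upper {-5/2, 1}: listed pattern). Exact value: (-35/32) * pi.

Structural cue: with t_0 = -2, the constant factors (prefactor -2) combine into one prefactor.
Step ratio: r(k) = (-1) * (k-5/2) (k+1) / [(k+9/2) (k+1)] - poly over poly, x = (-1) from leading terms; C = -2 at k = 0.


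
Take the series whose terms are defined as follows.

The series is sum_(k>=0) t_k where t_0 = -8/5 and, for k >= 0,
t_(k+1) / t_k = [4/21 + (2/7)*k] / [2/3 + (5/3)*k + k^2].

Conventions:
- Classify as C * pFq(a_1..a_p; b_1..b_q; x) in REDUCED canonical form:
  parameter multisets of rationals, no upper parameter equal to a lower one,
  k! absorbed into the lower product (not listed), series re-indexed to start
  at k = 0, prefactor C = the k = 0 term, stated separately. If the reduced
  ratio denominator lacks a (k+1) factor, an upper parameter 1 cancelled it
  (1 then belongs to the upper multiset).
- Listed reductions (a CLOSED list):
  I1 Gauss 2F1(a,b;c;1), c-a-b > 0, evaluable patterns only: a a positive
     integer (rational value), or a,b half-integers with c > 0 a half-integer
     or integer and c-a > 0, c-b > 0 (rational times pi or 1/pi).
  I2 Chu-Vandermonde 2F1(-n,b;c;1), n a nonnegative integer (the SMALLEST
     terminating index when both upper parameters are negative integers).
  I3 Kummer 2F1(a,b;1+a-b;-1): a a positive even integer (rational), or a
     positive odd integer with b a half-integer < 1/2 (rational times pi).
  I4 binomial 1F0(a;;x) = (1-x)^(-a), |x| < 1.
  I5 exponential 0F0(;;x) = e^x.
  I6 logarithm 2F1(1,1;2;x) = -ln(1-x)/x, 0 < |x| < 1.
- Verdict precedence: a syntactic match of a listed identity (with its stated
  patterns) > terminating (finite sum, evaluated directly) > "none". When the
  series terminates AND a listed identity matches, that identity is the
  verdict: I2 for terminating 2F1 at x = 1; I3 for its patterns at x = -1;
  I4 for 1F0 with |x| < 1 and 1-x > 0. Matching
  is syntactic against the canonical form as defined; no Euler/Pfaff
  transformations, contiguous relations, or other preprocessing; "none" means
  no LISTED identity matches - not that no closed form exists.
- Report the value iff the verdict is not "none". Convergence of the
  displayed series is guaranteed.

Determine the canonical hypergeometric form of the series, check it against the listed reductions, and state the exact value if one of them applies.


First insight: with t_0 = -8/5, factor the ratio over Q (C = -8/5, x = 2/7): negated roots = parameters.
Term ratio: r(k) = (2/7) * 1 / [(k+1)] ; factor over Q: parameters, x = (2/7), and C = -8/5.

Canonical form: C = -8/5 times 0F0 with upper {-}, lower {-}, x = 2/7. Verdict: exponential (I5) applies (the 0F0 exponential series at x = 2/7). Sum: (-8/5) * e^(2/7).


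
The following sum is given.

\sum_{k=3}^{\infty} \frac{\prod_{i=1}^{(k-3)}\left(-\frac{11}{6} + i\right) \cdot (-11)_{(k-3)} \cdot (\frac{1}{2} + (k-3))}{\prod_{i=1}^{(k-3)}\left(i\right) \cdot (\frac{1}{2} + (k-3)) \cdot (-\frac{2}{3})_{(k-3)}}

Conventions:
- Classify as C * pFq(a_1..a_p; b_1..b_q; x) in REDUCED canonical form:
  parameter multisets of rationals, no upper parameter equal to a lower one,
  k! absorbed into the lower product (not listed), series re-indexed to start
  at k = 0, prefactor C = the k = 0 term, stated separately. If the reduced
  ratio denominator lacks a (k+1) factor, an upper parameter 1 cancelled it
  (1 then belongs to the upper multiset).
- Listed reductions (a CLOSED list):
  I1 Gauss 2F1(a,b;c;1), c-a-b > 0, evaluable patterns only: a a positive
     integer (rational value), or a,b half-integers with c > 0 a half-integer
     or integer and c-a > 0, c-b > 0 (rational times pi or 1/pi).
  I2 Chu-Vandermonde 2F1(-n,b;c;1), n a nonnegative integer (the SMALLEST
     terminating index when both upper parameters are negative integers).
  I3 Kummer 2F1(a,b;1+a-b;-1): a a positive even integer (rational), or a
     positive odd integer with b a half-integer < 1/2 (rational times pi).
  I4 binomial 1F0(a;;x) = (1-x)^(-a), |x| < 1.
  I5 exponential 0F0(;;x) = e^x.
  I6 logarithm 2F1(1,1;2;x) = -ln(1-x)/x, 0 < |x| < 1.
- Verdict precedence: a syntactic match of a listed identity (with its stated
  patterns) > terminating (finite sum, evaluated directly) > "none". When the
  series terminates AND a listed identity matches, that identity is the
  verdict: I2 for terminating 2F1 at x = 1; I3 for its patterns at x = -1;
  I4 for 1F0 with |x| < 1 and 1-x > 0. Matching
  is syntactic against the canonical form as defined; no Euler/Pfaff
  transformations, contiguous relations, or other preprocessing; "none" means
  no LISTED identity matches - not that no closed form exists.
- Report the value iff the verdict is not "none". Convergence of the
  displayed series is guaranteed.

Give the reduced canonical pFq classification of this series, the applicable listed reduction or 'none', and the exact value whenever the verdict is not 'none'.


Key step: from the first term 1: the product of the first k integers (C = 1) is k!.
Adjacent-term ratio: r(k) = 1 * (k-11) (k-\frac{5}{6}) / [(k-\frac{2}{3}) (k+1)] - rational in k. x = 1; t_0 = 1; negate the roots.

Classification (C = 1): 2F1 with upper {-11, -\frac{5}{6}}, lower {-\frac{2}{3}}, argument x = 1. Verdict: Vandermonde's identity (I2) fires (terminating 2F1 at x = 1 with n = 11, b = -5/6, c = -\frac{2}{3}). Sum: -\frac{21060067}{4194304}.


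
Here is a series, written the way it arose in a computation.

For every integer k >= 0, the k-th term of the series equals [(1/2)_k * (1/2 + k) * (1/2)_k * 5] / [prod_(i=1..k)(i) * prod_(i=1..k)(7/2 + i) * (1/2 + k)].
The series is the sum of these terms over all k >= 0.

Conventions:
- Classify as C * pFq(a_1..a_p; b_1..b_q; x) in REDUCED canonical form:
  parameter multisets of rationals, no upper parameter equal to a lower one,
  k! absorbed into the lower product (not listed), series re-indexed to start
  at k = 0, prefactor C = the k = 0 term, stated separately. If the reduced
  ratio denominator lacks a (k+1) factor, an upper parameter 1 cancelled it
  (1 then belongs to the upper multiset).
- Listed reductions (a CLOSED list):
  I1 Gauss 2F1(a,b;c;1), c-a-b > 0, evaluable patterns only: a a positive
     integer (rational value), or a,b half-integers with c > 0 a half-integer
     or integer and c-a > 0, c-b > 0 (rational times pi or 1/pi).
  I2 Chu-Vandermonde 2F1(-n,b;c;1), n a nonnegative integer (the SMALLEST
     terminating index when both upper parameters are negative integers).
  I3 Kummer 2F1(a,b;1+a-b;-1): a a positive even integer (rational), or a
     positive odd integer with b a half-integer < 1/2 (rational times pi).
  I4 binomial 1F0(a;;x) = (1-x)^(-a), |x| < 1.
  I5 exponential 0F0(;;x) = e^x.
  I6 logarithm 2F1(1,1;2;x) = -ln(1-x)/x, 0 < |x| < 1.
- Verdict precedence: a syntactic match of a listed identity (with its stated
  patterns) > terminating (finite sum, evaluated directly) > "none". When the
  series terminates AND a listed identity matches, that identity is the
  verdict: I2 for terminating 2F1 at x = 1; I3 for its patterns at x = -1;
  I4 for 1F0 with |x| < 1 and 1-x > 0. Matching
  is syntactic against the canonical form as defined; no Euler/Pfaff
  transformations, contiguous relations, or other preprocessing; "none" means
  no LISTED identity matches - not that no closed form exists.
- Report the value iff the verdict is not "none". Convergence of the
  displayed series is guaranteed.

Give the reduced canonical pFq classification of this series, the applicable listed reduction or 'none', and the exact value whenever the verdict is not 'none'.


Classification (C = 5): 2F1 with upper {1/2, 1/2}, lower {9/2}, argument x = 1. Verdict (x = 1): Gauss (I1, half-integer pattern) applies (x = 1; upper {1/2, 1/2} half-integers, c = 9/2 in the evaluable pattern). Sum: (875/512) * pi.

Key observation: t_0 = 5 here, and k + 1/2 divides numerator and denominator alike; C = 5, x = 1 after cancelling.
Term ratio: r(k) = 1 * (k+1/2) (k+1/2) / [(k+9/2) (k+1)] ; factor over Q: parameters, x = 1, and C = 5.


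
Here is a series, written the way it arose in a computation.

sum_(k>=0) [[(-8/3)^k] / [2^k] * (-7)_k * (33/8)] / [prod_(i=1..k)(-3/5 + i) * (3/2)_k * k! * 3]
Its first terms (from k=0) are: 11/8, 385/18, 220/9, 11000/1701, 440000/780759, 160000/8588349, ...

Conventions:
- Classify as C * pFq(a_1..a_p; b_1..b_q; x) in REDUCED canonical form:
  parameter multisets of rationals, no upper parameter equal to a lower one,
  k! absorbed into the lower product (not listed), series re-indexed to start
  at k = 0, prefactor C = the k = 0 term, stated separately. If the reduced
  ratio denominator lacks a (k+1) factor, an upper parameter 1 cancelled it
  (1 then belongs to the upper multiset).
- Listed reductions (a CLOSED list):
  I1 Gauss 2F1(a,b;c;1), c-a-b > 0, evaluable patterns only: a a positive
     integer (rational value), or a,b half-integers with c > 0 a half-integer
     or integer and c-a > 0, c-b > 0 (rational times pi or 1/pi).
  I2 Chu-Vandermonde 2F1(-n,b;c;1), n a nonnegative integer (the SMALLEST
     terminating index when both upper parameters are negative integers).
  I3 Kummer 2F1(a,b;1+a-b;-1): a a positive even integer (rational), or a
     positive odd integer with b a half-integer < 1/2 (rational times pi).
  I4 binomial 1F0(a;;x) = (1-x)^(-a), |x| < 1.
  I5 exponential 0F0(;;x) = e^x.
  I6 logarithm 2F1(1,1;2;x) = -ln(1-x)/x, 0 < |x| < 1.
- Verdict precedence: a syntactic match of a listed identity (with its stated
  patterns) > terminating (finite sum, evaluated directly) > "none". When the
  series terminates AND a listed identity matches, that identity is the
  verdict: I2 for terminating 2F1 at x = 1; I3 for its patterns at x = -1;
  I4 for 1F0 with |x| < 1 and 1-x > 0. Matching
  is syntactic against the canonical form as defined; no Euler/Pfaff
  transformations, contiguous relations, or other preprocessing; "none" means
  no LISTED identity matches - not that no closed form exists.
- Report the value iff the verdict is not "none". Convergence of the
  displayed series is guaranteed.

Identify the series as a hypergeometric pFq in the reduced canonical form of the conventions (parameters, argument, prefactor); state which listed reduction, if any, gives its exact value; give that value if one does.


Key observation: t_0 being 11/8, the lower running product (prefactor 11/8) is a rising factorial.
Step ratio: r(k) = (-4/3) * (k-7) / [(k+2/5) (k+3/2) (k+1)] - rational; roots negated = parameters, x = (-4/3), C = 11/8.

x = -4/3 here; the reduced form reads 1F2, upper {-7}, lower {2/5, 3/2}, C = 11/8. Verdict: terminating. (-7)_k vanishes past k = 7, leaving a 8-term sum, computed directly. Exact value: 741907794428363/13673819623464.


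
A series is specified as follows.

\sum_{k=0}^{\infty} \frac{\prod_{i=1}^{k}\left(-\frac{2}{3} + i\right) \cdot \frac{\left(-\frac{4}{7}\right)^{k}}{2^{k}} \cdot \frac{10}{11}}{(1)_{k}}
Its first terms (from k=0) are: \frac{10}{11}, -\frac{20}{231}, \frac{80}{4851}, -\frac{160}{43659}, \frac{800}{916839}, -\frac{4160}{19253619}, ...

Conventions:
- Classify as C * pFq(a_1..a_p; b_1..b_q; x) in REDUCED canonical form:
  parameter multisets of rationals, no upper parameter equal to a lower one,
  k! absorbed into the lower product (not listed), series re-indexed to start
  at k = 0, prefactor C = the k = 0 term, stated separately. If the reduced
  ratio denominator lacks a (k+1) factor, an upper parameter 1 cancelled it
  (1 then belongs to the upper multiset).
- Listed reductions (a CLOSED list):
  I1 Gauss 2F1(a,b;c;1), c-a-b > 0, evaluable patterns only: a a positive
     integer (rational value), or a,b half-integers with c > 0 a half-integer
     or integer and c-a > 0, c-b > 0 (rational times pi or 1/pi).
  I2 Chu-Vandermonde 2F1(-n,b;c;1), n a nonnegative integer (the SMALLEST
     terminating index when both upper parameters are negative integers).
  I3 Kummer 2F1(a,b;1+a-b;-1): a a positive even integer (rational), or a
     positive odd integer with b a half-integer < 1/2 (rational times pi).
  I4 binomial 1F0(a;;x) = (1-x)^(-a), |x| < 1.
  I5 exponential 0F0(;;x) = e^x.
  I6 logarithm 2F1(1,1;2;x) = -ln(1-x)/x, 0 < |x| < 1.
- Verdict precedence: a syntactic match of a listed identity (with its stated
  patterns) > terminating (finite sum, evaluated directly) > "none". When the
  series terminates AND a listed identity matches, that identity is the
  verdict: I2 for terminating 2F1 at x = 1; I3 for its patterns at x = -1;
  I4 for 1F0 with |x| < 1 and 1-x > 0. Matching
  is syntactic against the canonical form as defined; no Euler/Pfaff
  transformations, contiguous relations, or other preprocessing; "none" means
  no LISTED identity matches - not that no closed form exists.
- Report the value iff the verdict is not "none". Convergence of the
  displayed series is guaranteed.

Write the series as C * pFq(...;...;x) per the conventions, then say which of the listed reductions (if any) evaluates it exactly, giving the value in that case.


Key step: with t_0 = \frac{10}{11}, the running product (C = 10/11) telescopes to a rising factorial.
Step ratio: r(k) = -\frac{2}{7} * (k+\frac{1}{3}) / [(k+1)] ; factor over Q: parameters, x = -\frac{2}{7}, and C = \frac{10}{11}.

Classification (C = \frac{10}{11}): 1F0 with upper {\frac{1}{3}}, lower {-}, argument x = -\frac{2}{7}. Verdict: the binomial series (I4) applies (the 1F0 binomial series: exponent -1/3, x = -\frac{2}{7}). Hence: \frac{10}{11} \cdot \left(\frac{9}{7}\right)^{-\frac{1}{3}}.


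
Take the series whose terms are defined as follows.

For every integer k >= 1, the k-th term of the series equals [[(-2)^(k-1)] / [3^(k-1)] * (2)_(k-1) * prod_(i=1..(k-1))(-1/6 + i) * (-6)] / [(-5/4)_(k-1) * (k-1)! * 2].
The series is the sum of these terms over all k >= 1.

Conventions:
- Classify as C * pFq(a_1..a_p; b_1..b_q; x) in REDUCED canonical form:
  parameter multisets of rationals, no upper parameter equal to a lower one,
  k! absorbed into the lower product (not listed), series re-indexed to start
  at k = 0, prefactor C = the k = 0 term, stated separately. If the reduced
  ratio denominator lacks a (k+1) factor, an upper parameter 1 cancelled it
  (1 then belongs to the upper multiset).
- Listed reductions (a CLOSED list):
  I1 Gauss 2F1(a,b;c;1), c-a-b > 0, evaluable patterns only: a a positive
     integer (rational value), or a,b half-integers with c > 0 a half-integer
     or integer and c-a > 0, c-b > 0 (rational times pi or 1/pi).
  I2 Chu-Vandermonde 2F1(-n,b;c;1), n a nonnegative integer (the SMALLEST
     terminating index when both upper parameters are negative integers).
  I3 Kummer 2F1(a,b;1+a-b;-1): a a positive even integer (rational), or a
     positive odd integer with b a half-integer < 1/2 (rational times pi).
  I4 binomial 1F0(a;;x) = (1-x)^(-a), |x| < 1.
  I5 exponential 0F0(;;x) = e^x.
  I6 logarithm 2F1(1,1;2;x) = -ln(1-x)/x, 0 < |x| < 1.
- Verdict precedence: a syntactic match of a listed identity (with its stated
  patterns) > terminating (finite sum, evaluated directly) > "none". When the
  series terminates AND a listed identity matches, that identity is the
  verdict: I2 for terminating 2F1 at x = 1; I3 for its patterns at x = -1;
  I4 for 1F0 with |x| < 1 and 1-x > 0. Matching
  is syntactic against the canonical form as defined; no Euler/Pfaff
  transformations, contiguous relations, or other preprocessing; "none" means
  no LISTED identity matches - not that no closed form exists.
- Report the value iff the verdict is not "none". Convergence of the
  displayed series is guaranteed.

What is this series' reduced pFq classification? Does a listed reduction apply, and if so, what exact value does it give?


At argument -2/3: a 2F1 with upper {5/6, 2}, lower {-5/4}, scaled by C = -3. Verdict: none here - no I1-I6 shape fits x = -2/3 with lower {-5/4}.

The tell: from the first term -3: the running product (C = -3) telescopes to a rising factorial.
Step ratio: r(k) = (-2/3) * (k+5/6) (k+2) / [(k-5/4) (k+1)] - poly over poly, x = (-2/3) from leading terms; C = -3 at k = 0.


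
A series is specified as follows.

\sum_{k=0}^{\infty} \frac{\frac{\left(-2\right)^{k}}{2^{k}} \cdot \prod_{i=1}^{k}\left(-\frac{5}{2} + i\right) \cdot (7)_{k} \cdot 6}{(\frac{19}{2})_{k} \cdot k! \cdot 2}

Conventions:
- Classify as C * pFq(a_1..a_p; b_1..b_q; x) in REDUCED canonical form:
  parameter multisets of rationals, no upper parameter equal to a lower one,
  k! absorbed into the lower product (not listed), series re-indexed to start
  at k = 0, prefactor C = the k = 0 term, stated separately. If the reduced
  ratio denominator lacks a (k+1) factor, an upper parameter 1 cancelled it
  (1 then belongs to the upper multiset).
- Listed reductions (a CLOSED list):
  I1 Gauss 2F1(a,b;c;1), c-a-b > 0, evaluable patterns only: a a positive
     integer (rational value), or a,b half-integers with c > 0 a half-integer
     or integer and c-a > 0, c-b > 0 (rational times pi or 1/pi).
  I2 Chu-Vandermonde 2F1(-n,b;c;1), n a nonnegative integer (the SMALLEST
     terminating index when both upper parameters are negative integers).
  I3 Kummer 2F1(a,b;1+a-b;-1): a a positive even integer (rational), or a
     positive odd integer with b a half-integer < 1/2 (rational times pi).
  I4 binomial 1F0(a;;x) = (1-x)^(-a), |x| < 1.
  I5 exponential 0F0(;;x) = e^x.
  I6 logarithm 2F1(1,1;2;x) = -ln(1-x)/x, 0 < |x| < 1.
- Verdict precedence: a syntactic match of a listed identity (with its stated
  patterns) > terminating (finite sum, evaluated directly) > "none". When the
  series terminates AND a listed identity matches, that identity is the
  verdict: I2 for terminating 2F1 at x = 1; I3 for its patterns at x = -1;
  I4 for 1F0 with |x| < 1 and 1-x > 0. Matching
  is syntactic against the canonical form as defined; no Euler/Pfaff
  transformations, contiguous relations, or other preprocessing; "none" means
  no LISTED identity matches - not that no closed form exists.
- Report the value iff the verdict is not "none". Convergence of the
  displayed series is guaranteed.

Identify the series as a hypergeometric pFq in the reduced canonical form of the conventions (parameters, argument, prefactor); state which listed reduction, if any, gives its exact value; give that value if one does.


Prefactor 3, argument -1: 2F1 with upper {-\frac{3}{2}, 7} over lower {\frac{19}{2}}. Verdict (x = -1): Kummer (I3) applies (x = -1; c = \frac{19}{2} equals 1+a-b for upper {-\frac{3}{2}, 7}: listed pattern). Hence: \frac{2297295}{1048576} \cdot \pi.

Key step: with t_0 = 3, the running product (C = 3, x = -1) telescopes to a rising factorial.
Ratio: r(k) = -1 * (k-\frac{3}{2}) (k+7) / [(k+\frac{19}{2}) (k+1)] - rational in k. x = -1; t_0 = 3; negate the roots.


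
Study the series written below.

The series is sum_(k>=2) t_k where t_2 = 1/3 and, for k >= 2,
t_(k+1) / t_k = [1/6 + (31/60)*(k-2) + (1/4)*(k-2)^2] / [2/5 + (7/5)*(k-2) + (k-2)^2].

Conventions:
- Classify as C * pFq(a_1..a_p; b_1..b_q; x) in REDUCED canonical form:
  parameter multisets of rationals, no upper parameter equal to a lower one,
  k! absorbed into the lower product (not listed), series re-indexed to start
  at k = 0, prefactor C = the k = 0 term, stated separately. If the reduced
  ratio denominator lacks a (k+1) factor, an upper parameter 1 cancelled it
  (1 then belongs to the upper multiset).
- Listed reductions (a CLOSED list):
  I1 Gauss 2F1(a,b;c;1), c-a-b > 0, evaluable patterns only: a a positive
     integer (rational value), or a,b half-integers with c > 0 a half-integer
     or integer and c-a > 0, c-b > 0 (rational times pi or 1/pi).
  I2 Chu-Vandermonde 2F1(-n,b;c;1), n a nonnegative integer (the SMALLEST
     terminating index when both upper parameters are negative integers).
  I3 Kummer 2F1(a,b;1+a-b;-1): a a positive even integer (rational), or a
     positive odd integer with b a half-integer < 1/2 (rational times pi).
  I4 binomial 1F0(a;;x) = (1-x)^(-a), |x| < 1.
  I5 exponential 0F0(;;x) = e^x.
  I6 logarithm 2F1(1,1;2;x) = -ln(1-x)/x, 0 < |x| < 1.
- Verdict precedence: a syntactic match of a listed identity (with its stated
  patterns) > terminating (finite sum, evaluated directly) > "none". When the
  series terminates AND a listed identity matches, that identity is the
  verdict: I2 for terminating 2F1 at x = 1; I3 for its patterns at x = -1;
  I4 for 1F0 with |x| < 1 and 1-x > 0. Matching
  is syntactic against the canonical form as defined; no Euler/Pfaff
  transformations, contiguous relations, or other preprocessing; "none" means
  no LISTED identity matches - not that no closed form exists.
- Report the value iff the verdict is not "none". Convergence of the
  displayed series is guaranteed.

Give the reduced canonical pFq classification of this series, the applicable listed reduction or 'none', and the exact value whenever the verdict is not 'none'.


The tell: t_0 = 1/3 here, and the parameter 2/5 appears in both the upper and lower lists and cancels.
Term ratio: r(k) = (1/4) * (k+5/3) / [(k+1)] - rational; roots negated = parameters, x = (1/4), C = 1/3.

The series (x = 1/4) is 1F0: upper {5/3}, lower {-}, prefactor 1/3. Verdict: the binomial series (I4) fires (the 1F0 binomial series: exponent -5/3, x = 1/4). Its exact value is (1/3) * (3/4)^(-5/3).


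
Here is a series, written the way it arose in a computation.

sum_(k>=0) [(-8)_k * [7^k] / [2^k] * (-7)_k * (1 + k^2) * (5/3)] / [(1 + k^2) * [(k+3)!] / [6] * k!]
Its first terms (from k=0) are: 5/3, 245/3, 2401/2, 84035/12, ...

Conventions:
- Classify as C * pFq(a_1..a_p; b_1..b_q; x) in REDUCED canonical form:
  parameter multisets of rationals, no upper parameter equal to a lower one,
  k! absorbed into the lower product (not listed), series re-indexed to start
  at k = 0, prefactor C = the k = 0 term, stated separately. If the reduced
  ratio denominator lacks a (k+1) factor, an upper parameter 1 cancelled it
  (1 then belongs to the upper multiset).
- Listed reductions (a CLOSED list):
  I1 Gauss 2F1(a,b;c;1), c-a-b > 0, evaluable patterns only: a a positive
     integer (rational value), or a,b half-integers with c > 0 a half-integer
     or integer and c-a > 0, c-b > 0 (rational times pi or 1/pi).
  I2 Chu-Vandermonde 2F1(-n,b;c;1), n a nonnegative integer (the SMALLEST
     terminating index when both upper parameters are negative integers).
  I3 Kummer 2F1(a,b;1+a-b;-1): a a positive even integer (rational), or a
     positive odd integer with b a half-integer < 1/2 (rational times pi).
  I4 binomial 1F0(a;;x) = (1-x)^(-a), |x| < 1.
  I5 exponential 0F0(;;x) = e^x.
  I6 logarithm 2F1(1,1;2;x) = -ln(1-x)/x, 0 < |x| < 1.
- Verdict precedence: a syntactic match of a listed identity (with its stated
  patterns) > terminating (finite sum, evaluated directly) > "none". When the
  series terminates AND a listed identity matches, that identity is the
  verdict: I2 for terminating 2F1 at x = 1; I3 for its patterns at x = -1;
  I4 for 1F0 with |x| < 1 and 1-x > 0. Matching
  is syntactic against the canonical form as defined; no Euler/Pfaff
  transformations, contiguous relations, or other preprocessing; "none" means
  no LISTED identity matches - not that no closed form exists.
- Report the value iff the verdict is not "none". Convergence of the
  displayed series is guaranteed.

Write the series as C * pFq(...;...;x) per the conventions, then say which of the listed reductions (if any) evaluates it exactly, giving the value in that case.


Classification (C = 5/3): 2F1 with upper {-8, -7}, lower {4}, argument x = 7/2. Verdict: terminating. (-7)_k vanishes past k = 7, leaving a 8-term sum, computed directly. Sum: 59950529/1152.

Key observation: t_0 being 5/3, the denominator's factorial ratio (prefactor 5/3) is a lower Pochhammer.
Step ratio: r(k) = (7/2) * (k-8) (k-7) / [(k+4) (k+1)] - rational in k. x = (7/2); t_0 = 5/3; negate the roots.
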